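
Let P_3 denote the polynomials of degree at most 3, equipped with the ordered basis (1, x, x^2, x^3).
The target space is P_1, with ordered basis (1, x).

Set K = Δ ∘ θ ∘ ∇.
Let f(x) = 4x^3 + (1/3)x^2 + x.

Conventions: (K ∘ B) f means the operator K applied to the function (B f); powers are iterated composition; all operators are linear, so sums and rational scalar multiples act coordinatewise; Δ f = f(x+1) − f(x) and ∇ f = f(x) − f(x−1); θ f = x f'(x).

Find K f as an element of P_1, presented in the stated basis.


the image equals g(x) = 48x + 38/3

∇ f = 12x^2 - (34/3)x + 14/3
θ ∇ f = 24x^2 - (34/3)x
Δ θ ∇ f = 48x + 38/3


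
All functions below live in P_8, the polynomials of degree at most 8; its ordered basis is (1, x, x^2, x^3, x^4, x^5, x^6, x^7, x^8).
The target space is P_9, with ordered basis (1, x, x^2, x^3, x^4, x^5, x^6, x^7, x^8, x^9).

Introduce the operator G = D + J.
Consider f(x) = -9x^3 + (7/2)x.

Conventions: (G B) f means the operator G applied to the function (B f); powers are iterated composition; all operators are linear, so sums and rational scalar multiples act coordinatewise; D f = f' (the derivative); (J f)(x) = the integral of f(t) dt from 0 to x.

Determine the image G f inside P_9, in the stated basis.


D f = -27x^2 + 7/2
J f = -(9/4)x^4 + (7/4)x^2
(D + J) f = -(9/4)x^4 - (101/4)x^2 + 7/2

the image equals g(x) = -(9/4)x^4 - (101/4)x^2 + 7/2


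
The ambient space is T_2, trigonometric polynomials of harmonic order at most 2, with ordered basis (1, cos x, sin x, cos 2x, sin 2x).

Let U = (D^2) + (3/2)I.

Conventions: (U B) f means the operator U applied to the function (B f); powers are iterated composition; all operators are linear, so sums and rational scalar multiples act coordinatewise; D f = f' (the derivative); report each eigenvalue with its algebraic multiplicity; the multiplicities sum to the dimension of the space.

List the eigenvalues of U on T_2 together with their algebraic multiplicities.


image of 1: 3/2
image of cos x: (1/2)cos x
image of sin x: (1/2)sin x
image of cos 2x: -(5/2)cos 2x
image of sin 2x: -(5/2)sin 2x
the matrix is diagonal; its diagonal is (3/2, 1/2, 1/2, -5/2, -5/2)
for a triangular matrix the eigenvalues are the diagonal entries, with algebraic multiplicity their repetition count

λ = -5/2 (multiplicity 2), λ = 1/2 (multiplicity 2), λ = 3/2 (multiplicity 1)


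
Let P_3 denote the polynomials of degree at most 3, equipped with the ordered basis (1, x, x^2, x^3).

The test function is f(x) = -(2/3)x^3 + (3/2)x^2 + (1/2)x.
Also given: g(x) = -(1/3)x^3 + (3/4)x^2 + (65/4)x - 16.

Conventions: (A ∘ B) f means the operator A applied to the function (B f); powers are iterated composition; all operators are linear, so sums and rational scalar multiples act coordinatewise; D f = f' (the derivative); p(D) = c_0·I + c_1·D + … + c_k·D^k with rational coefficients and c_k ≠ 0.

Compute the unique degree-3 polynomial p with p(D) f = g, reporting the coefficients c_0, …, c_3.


D^0 f = -(2/3)x^3 + (3/2)x^2 + (1/2)x
D^1 f = -2x^2 + 3x + 1/2
D^2 f = -4x + 3
D^3 f = -4
matching coefficients of g against c_0 f + c_1 Df + … from the top degree down determines the c_i
solution: c_0 = 1/2, c_1 = 0, c_2 = -4, c_3 = 1

p(D) = (1/2)·I − 4·D^2 + D^3, i.e. c_0 = 1/2, c_1 = 0, c_2 = -4, c_3 = 1


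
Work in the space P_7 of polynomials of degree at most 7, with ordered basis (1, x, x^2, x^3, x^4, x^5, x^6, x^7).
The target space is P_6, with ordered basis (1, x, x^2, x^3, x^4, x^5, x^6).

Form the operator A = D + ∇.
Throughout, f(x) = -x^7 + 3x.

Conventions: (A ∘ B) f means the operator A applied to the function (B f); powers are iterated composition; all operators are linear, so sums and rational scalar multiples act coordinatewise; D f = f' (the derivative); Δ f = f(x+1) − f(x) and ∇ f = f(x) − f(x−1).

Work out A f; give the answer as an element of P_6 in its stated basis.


D f = -7x^6 + 3
∇ f = -7x^6 + 21x^5 - 35x^4 + 35x^3 - 21x^2 + 7x + 2
(D + ∇) f = -14x^6 + 21x^5 - 35x^4 + 35x^3 - 21x^2 + 7x + 5

the image equals g(x) = -14x^6 + 21x^5 - 35x^4 + 35x^3 - 21x^2 + 7x + 5


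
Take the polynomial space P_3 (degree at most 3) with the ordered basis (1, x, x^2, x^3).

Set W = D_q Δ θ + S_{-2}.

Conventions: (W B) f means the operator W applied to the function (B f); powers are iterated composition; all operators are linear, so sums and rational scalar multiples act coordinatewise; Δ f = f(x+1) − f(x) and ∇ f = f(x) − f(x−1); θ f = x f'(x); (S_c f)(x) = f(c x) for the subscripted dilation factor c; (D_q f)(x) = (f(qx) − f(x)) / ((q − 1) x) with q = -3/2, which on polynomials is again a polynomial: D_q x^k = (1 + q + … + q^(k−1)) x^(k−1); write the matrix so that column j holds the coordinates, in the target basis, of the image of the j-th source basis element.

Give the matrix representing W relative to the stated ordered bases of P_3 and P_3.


image of 1: 1
image of x: -2x
image of x^2: 4x^2 + 4
image of x^3: -8x^3 - (9/2)x + 9
each image's coordinates form column j of the matrix

the matrix is [[1, 0, 4, 9]; [0, -2, 0, -9/2]; [0, 0, 4, 0]; [0, 0, 0, -8]] (rows listed top to bottom)


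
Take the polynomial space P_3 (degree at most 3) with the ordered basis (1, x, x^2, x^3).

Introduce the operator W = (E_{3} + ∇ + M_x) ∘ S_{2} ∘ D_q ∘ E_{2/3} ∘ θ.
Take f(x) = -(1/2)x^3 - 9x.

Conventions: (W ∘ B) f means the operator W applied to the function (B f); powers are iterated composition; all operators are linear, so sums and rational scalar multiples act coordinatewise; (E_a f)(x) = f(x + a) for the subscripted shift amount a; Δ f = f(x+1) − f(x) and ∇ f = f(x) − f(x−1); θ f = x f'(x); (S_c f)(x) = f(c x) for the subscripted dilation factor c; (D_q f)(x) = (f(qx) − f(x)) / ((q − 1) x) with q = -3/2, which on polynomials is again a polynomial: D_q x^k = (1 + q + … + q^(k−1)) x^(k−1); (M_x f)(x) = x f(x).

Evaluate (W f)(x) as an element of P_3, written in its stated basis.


θ f = -(3/2)x^3 - 9x
E_{2/3} θ f = -(3/2)x^3 - 3x^2 - 11x - 58/9
D_q E_{2/3} θ f = -(21/8)x^2 + (3/2)x - 11
S_{2} D_q E_{2/3} θ f = -(21/2)x^2 + 3x - 11
E_{3} (S_{2} ∘ D_q ∘ E_{2/3}) θ f = -(21/2)x^2 - 60x - 193/2
∇ (S_{2} ∘ D_q ∘ E_{2/3}) θ f = -21x + 27/2
M_x (S_{2} ∘ D_q ∘ E_{2/3}) θ f = -(21/2)x^3 + 3x^2 - 11x
(E_{3} + ∇ + M_x) (S_{2} ∘ D_q ∘ E_{2/3}) θ f = -(21/2)x^3 - (15/2)x^2 - 92x - 83

the image equals g(x) = -(21/2)x^3 - (15/2)x^2 - 92x - 83


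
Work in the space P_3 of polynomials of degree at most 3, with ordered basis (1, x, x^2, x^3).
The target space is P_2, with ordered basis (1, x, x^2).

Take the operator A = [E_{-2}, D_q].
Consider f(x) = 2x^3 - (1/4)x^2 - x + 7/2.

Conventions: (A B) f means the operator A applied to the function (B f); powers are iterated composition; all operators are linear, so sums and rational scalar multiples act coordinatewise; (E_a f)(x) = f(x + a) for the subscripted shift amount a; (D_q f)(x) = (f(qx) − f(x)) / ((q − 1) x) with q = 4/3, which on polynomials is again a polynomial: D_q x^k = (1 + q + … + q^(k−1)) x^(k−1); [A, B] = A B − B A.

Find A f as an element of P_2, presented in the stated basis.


D_q f = (74/9)x^2 - (7/12)x - 1
E_{-2} D_q f = (74/9)x^2 - (1205/36)x + 595/18
E_{-2} f = 2x^3 - (49/4)x^2 + 24x - 23/2
D_q E_{-2} f = (74/9)x^2 - (343/12)x + 24
[E_{-2}, D_q] f = -(44/9)x + 163/18

g(x) = -(44/9)x + 163/18


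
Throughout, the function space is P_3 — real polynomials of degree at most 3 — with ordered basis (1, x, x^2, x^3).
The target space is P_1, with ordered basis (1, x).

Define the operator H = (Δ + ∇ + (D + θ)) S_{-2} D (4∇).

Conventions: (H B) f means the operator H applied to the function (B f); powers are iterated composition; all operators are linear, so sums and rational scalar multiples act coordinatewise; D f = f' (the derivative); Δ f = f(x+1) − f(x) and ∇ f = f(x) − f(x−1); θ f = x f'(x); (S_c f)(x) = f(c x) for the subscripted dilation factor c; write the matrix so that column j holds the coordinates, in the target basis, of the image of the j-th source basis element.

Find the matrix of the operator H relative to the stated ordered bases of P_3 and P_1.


image of 1: 0
image of x: 0
image of x^2: 0
image of x^3: -48x - 144
each image's coordinates form column j of the matrix

the matrix is [[0, 0, 0, -144]; [0, 0, 0, -48]] (rows listed top to bottom)


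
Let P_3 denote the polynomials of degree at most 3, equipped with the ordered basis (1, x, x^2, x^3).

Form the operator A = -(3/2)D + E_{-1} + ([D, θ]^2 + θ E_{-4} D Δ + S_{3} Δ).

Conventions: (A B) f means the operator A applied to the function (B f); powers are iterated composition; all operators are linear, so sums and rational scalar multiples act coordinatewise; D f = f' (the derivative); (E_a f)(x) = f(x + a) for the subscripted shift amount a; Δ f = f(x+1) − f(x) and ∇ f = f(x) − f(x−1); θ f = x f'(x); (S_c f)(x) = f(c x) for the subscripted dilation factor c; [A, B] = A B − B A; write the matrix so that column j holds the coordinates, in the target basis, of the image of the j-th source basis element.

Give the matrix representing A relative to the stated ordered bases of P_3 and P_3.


the matrix is [[1, -3/2, 4, 0]; [0, 1, 1, 24]; [0, 0, 1, 39/2]; [0, 0, 0, 1]] (rows listed top to bottom)

image of 1: 1
image of x: x - 3/2
image of x^2: x^2 + x + 4
image of x^3: x^3 + (39/2)x^2 + 24x
each image's coordinates form column j of the matrix


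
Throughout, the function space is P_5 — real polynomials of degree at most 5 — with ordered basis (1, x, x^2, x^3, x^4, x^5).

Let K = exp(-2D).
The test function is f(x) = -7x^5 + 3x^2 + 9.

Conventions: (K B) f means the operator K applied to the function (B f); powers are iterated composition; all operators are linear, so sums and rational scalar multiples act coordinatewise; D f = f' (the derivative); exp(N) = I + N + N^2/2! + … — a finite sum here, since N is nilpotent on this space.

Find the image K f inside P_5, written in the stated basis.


order-1 term: 70x^4 - 12x
order-2 term: -280x^3 + 12
order-3 term: 560x^2
order-4 term: -560x
order-5 term: 224
the series for exp(-2D) f terminates at order 5
exp(-2D) f = -7x^5 + 70x^4 - 280x^3 + 563x^2 - 572x + 245

the result is g(x) = -7x^5 + 70x^4 - 280x^3 + 563x^2 - 572x + 245


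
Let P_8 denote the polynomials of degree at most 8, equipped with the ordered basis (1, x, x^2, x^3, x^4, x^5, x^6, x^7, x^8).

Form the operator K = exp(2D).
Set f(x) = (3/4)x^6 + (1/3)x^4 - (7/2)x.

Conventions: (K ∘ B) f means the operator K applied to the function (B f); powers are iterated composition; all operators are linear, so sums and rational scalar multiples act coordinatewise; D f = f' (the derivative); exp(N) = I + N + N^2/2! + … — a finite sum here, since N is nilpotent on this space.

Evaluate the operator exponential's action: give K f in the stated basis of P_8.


order-1 term: 9x^5 + (8/3)x^3 - 7
order-2 term: 45x^4 + 8x^2
order-3 term: 120x^3 + (32/3)x
order-4 term: 180x^2 + 16/3
order-5 term: 144x
order-6 term: 48
the series for exp(2D) f terminates at order 6
exp(2D) f = (3/4)x^6 + 9x^5 + (136/3)x^4 + (368/3)x^3 + 188x^2 + (907/6)x + 139/3

the result is g(x) = (3/4)x^6 + 9x^5 + (136/3)x^4 + (368/3)x^3 + 188x^2 + (907/6)x + 139/3


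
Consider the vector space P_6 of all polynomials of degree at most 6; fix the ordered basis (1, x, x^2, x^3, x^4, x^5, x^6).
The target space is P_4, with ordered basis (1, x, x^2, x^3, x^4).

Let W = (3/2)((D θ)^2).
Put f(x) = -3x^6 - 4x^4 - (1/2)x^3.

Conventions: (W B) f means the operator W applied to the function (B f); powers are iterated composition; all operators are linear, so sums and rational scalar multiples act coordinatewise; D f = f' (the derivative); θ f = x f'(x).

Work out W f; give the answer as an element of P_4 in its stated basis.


g(x) = -4050x^4 - 864x^2 - 27x

θ f = -18x^6 - 16x^4 - (3/2)x^3
D θ f = -108x^5 - 64x^3 - (9/2)x^2
θ (D θ) f = -540x^5 - 192x^3 - 9x^2
D θ (D θ) f = -2700x^4 - 576x^2 - 18x
((3/2)((D θ)^2)) f = -4050x^4 - 864x^2 - 27x


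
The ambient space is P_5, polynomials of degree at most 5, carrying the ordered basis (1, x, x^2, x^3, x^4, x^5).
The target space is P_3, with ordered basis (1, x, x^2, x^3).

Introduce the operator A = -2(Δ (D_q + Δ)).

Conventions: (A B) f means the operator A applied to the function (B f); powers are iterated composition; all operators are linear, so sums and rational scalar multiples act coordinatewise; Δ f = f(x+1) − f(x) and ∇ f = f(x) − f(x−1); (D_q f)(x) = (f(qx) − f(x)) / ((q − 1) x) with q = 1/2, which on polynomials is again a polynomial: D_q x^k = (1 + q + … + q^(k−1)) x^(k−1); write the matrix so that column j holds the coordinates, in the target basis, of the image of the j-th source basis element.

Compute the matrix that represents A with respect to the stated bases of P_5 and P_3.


image of 1: 0
image of x: 0
image of x^2: -7
image of x^3: -19x - 31/2
image of x^4: -(141/4)x^2 - (237/4)x - 127/4
image of x^5: -(111/2)x^3 - (573/4)x^2 - (311/2)x - 511/8
each image's coordinates form column j of the matrix

the matrix is [[0, 0, -7, -31/2, -127/4, -511/8]; [0, 0, 0, -19, -237/4, -311/2]; [0, 0, 0, 0, -141/4, -573/4]; [0, 0, 0, 0, 0, -111/2]] (rows listed top to bottom)


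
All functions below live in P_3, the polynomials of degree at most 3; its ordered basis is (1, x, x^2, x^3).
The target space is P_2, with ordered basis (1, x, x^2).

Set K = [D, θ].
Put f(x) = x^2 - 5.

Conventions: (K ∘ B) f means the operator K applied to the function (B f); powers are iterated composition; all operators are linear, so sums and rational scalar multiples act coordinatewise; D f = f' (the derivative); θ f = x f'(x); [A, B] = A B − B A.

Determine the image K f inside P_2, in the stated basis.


θ f = 2x^2
D θ f = 4x
D f = 2x
θ D f = 2x
[D, θ] f = 2x

g(x) = 2x


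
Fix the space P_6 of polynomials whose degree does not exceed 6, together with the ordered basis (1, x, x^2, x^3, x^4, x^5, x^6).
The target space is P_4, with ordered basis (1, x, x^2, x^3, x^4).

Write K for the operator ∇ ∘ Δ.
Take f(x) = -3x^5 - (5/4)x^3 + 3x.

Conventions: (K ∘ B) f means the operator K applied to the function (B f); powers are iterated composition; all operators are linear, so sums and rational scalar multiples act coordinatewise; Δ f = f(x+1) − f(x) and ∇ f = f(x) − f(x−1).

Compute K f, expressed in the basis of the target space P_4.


the image equals g(x) = -60x^3 - (75/2)x

Δ f = -15x^4 - 30x^3 - (135/4)x^2 - (75/4)x - 5/4
∇ Δ f = -60x^3 - (75/2)x


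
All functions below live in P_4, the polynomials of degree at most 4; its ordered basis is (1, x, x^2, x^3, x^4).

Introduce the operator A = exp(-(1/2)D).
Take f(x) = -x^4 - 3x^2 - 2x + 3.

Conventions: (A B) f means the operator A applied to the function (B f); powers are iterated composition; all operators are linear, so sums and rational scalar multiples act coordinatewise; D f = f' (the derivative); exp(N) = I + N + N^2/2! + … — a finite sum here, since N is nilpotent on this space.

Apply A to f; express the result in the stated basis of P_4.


order-1 term: 2x^3 + 3x + 1
order-2 term: -(3/2)x^2 - 3/4
order-3 term: (1/2)x
order-4 term: -1/16
the series for exp(-(1/2)D) f terminates at order 4
exp(-(1/2)D) f = -x^4 + 2x^3 - (9/2)x^2 + (3/2)x + 51/16

g(x) = -x^4 + 2x^3 - (9/2)x^2 + (3/2)x + 51/16


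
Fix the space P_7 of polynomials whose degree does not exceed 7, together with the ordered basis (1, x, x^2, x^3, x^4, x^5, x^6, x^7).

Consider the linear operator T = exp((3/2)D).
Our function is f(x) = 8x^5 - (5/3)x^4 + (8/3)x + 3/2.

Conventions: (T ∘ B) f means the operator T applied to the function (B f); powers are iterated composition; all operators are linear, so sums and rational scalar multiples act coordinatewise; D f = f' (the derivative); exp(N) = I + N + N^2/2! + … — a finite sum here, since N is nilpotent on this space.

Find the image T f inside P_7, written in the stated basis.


g(x) = 8x^5 + (175/3)x^4 + 170x^3 + (495/2)x^2 + (548/3)x + 925/16

order-1 term: 60x^4 - 10x^3 + 4
order-2 term: 180x^3 - (45/2)x^2
order-3 term: 270x^2 - (45/2)x
order-4 term: (405/2)x - 135/16
order-5 term: 243/4
the series for exp((3/2)D) f terminates at order 5
exp((3/2)D) f = 8x^5 + (175/3)x^4 + 170x^3 + (495/2)x^2 + (548/3)x + 925/16


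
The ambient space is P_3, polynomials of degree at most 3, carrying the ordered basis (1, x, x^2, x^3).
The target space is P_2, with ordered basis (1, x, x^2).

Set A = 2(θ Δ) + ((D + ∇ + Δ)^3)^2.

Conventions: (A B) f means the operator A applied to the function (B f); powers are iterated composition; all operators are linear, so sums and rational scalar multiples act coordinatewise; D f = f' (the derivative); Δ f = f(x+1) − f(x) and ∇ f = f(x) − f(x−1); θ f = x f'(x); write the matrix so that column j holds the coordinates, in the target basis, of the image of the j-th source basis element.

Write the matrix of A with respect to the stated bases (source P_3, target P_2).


the matrix is [[0, 0, 0, 0]; [0, 0, 4, 6]; [0, 0, 0, 12]] (rows listed top to bottom)

image of 1: 0
image of x: 0
image of x^2: 4x
image of x^3: 12x^2 + 6x
each image's coordinates form column j of the matrix


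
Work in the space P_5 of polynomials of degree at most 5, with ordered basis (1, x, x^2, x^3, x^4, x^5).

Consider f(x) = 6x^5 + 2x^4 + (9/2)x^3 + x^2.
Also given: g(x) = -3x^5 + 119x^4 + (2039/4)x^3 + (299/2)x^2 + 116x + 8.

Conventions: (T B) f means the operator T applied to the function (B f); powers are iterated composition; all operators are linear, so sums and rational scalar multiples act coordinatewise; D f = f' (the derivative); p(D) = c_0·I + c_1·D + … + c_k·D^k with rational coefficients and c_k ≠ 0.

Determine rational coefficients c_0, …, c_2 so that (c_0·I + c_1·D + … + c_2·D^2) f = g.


D^0 f = 6x^5 + 2x^4 + (9/2)x^3 + x^2
D^1 f = 30x^4 + 8x^3 + (27/2)x^2 + 2x
D^2 f = 120x^3 + 24x^2 + 27x + 2
matching coefficients of g against c_0 f + c_1 Df + … from the top degree down determines the c_i
solution: c_0 = -1/2, c_1 = 4, c_2 = 4

c_0 = -1/2, c_1 = 4, c_2 = 4


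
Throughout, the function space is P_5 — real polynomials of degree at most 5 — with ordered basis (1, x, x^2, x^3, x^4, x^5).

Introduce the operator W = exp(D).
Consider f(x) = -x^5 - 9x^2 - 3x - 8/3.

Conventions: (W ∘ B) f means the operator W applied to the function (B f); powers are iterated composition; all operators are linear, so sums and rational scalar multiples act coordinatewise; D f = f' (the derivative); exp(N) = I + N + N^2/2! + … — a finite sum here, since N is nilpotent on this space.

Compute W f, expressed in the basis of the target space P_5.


g(x) = -x^5 - 5x^4 - 10x^3 - 19x^2 - 26x - 47/3

order-1 term: -5x^4 - 18x - 3
order-2 term: -10x^3 - 9
order-3 term: -10x^2
order-4 term: -5x
order-5 term: -1
the series for exp(D) f terminates at order 5
exp(D) f = -x^5 - 5x^4 - 10x^3 - 19x^2 - 26x - 47/3


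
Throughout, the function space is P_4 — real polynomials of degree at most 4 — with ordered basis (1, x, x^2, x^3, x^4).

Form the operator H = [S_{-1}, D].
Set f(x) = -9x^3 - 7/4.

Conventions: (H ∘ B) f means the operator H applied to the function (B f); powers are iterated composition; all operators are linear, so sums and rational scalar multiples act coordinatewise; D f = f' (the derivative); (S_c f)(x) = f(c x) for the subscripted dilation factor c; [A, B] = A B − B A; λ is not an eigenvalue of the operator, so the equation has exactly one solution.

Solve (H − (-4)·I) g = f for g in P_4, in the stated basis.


the result is g(x) = -(9/4)x^3 + (27/8)x^2 + (27/8)x - 17/8

write g with unknown coordinates in the stated basis and equate coefficients in (H − (-4)·I) g = f
solving from the highest basis element down gives g = -(9/4)x^3 + (27/8)x^2 + (27/8)x - 17/8
check: H g = -(27/2)x^2 - (27/2)x + 27/4
so H g − (-4)·g = -9x^3 - 7/4 = f ✓


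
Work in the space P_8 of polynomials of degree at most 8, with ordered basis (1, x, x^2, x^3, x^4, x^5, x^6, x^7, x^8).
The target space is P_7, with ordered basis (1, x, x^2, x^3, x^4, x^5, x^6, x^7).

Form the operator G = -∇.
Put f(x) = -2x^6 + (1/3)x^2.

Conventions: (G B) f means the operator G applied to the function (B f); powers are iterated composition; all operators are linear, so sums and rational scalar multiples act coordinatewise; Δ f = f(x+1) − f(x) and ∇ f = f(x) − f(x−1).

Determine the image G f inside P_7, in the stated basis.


the image equals g(x) = 12x^5 - 30x^4 + 40x^3 - 30x^2 + (34/3)x - 5/3

∇ f = -12x^5 + 30x^4 - 40x^3 + 30x^2 - (34/3)x + 5/3
(-∇) f = 12x^5 - 30x^4 + 40x^3 - 30x^2 + (34/3)x - 5/3


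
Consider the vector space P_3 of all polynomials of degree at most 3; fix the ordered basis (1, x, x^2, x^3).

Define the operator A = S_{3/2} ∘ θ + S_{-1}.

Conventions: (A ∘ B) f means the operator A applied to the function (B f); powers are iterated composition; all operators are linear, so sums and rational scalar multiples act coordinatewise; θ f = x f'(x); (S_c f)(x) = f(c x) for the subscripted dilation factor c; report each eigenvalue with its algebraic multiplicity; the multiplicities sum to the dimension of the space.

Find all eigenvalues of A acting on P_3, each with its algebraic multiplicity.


λ = 1/2 (multiplicity 1), λ = 1 (multiplicity 1), λ = 11/2 (multiplicity 1), λ = 73/8 (multiplicity 1)

image of 1: 1
image of x: (1/2)x
image of x^2: (11/2)x^2
image of x^3: (73/8)x^3
the matrix is upper triangular; its diagonal is (1, 1/2, 11/2, 73/8)
for a triangular matrix the eigenvalues are the diagonal entries, with algebraic multiplicity their repetition count


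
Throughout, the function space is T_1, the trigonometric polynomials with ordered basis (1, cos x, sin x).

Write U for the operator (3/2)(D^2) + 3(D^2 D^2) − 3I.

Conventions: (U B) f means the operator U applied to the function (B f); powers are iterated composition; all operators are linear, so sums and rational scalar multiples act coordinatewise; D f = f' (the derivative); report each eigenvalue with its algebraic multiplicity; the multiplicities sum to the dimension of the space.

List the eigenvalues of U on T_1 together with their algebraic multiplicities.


λ = -3 (multiplicity 1), λ = -3/2 (multiplicity 2)

image of 1: -3
image of cos x: -(3/2)cos x
image of sin x: -(3/2)sin x
the matrix is diagonal; its diagonal is (-3, -3/2, -3/2)
for a triangular matrix the eigenvalues are the diagonal entries, with algebraic multiplicity their repetition count


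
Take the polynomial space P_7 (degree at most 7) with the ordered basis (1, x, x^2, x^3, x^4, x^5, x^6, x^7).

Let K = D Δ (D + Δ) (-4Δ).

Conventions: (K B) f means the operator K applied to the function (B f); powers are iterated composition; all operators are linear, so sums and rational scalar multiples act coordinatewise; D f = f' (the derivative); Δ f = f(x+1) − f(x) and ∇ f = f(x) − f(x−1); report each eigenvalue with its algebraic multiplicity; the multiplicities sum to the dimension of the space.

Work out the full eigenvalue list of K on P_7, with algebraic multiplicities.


image of 1: 0
image of x: 0
image of x^2: 0
image of x^3: 0
image of x^4: -192
image of x^5: -960x - 1200
image of x^6: -2880x^2 - 7200x - 5280
image of x^7: -6720x^3 - 25200x^2 - 36960x - 20160
the matrix is upper triangular; its diagonal is (0, 0, 0, 0, 0, 0, 0, 0)
for a triangular matrix the eigenvalues are the diagonal entries, with algebraic multiplicity their repetition count

λ = 0 (multiplicity 8)


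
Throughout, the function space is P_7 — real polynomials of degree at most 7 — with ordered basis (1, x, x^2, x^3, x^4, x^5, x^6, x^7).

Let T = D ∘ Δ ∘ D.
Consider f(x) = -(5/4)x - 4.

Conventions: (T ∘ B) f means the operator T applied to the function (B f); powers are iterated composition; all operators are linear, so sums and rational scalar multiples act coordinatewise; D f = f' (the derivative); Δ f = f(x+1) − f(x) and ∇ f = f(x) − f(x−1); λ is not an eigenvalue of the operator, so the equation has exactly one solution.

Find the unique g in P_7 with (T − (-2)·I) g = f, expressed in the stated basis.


g(x) = -(5/8)x - 2

write g with unknown coordinates in the stated basis and equate coefficients in (T − (-2)·I) g = f
solving from the highest basis element down gives g = -(5/8)x - 2
check: T g = 0
so T g − (-2)·g = -(5/4)x - 4 = f ✓


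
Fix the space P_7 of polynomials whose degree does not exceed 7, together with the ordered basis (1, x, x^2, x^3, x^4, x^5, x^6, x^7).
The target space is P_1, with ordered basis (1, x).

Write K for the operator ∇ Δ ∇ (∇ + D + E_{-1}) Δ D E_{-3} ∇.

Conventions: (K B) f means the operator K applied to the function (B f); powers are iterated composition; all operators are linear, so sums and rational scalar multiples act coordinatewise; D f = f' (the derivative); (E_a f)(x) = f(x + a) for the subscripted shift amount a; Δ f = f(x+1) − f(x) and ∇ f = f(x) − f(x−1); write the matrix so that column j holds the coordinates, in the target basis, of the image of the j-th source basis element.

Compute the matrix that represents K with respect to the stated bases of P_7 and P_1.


image of 1: 0
image of x: 0
image of x^2: 0
image of x^3: 0
image of x^4: 0
image of x^5: 0
image of x^6: 720
image of x^7: 5040x - 12600
each image's coordinates form column j of the matrix

the matrix is [[0, 0, 0, 0, 0, 0, 720, -12600]; [0, 0, 0, 0, 0, 0, 0, 5040]] (rows listed top to bottom)


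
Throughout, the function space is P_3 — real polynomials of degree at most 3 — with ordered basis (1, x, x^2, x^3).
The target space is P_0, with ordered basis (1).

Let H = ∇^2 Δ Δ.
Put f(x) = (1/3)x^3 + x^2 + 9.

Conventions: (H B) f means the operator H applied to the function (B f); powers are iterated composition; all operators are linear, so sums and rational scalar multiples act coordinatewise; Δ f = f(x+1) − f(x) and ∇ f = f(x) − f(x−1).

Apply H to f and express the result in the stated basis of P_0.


the image equals g(x) = 0

Δ f = x^2 + 3x + 4/3
Δ Δ f = 2x + 4
∇ Δ Δ f = 2
∇ ∇ Δ Δ f = 0


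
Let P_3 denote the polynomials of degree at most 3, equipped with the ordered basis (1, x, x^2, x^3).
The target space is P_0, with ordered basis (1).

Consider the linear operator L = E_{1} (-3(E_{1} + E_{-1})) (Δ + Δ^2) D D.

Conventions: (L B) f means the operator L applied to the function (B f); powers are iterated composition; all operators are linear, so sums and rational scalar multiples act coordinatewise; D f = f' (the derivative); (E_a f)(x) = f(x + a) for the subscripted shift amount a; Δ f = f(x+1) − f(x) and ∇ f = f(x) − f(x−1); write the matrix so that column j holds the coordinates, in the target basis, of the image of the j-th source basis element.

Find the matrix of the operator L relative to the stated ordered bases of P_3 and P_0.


the matrix is [[0, 0, 0, -36]] (rows listed top to bottom)

image of 1: 0
image of x: 0
image of x^2: 0
image of x^3: -36
each image's coordinates form column j of the matrix


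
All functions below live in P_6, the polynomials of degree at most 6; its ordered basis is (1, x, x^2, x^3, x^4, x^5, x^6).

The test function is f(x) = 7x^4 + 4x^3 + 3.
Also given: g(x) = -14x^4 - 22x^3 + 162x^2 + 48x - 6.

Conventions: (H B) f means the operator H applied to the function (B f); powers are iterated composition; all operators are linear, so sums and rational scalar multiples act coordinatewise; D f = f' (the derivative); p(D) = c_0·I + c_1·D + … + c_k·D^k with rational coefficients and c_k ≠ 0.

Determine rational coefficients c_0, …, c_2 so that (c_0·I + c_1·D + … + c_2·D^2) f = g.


D^0 f = 7x^4 + 4x^3 + 3
D^1 f = 28x^3 + 12x^2
D^2 f = 84x^2 + 24x
matching coefficients of g against c_0 f + c_1 Df + … from the top degree down determines the c_i
solution: c_0 = -2, c_1 = -1/2, c_2 = 2

p(D) = -2·I − (1/2)·D + 2·D^2, i.e. c_0 = -2, c_1 = -1/2, c_2 = 2


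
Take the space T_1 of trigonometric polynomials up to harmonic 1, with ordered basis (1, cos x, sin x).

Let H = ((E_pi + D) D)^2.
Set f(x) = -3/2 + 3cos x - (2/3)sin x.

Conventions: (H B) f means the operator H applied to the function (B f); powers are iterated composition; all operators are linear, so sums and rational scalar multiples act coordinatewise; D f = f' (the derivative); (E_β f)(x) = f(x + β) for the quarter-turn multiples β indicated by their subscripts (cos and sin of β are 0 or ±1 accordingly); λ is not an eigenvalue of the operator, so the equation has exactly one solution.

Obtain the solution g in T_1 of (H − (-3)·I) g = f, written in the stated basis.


g(x) = -1/2 + (31/39)cos x + (4/13)sin x

write g with unknown coordinates in the stated basis and equate coefficients in (H − (-3)·I) g = f
solving from the highest basis element down gives g = -1/2 + (31/39)cos x + (4/13)sin x
check: H g = (8/13)cos x - (62/39)sin x
so H g − (-3)·g = -3/2 + 3cos x - (2/3)sin x = f ✓


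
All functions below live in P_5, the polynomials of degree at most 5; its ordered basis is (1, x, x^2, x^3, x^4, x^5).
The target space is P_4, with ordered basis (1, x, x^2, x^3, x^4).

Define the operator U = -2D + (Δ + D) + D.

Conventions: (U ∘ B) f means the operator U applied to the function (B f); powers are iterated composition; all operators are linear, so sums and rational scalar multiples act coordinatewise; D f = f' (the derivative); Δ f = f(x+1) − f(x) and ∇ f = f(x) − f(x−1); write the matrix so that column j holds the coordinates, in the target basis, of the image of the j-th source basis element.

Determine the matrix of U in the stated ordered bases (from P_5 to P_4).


the matrix is [[0, 1, 1, 1, 1, 1]; [0, 0, 2, 3, 4, 5]; [0, 0, 0, 3, 6, 10]; [0, 0, 0, 0, 4, 10]; [0, 0, 0, 0, 0, 5]] (rows listed top to bottom)

image of 1: 0
image of x: 1
image of x^2: 2x + 1
image of x^3: 3x^2 + 3x + 1
image of x^4: 4x^3 + 6x^2 + 4x + 1
image of x^5: 5x^4 + 10x^3 + 10x^2 + 5x + 1
each image's coordinates form column j of the matrix


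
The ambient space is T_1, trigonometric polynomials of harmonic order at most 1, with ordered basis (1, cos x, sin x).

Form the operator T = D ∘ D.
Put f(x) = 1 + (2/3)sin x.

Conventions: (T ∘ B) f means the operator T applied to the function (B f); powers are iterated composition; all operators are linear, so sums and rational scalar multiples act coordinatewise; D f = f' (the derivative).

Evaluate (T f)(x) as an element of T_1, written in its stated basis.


the image equals g(x) = -(2/3)sin x

D f = (2/3)cos x
D D f = -(2/3)sin x


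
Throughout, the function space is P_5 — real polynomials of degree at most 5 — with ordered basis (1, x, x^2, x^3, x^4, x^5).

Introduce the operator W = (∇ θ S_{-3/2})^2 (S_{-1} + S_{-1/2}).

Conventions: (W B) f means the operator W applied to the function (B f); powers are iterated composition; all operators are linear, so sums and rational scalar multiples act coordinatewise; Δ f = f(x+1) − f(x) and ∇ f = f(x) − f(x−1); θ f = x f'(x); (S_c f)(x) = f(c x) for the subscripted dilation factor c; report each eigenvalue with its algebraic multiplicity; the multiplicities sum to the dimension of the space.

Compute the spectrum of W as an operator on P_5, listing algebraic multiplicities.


λ = 0 (multiplicity 6)

image of 1: 0
image of x: 0
image of x^2: -135/8
image of x^3: (19683/64)x - 6561/64
image of x^4: -(334611/128)x^2 + (185895/128)x - 53703/128
image of x^5: (16238475/1024)x^3 - (48715425/4096)x^2 + (30672675/4096)x - 3007125/2048
the matrix is upper triangular; its diagonal is (0, 0, 0, 0, 0, 0)
for a triangular matrix the eigenvalues are the diagonal entries, with algebraic multiplicity their repetition count


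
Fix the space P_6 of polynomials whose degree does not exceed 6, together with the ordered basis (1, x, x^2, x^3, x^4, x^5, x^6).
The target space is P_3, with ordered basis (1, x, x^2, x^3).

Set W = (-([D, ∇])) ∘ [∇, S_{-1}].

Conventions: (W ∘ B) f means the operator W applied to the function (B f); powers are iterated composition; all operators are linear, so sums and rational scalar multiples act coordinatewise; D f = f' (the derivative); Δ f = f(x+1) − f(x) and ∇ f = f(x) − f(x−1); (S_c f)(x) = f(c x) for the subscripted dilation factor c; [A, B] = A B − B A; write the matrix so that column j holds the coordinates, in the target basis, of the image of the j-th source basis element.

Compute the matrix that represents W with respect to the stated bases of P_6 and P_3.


image of 1: 0
image of x: 0
image of x^2: 0
image of x^3: 0
image of x^4: 0
image of x^5: 0
image of x^6: 0
each image's coordinates form column j of the matrix

the matrix is [[0, 0, 0, 0, 0, 0, 0]; [0, 0, 0, 0, 0, 0, 0]; [0, 0, 0, 0, 0, 0, 0]; [0, 0, 0, 0, 0, 0, 0]] (rows listed top to bottom)


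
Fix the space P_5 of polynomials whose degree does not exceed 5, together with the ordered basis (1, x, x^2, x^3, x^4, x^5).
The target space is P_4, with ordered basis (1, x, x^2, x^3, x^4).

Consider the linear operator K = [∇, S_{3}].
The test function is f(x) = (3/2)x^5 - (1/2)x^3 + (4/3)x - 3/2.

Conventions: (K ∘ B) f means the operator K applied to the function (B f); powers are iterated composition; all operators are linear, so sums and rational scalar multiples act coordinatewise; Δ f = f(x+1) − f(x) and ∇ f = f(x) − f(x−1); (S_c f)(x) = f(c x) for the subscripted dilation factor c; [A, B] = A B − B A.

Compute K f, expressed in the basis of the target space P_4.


S_{3} f = (729/2)x^5 - (27/2)x^3 + 4x - 3/2
∇ S_{3} f = (3645/2)x^4 - 3645x^3 + (7209/2)x^2 - 1782x + 355
∇ f = (15/2)x^4 - 15x^3 + (27/2)x^2 - 6x + 7/3
S_{3} ∇ f = (1215/2)x^4 - 405x^3 + (243/2)x^2 - 18x + 7/3
[∇, S_{3}] f = 1215x^4 - 3240x^3 + 3483x^2 - 1764x + 1058/3

the result is g(x) = 1215x^4 - 3240x^3 + 3483x^2 - 1764x + 1058/3


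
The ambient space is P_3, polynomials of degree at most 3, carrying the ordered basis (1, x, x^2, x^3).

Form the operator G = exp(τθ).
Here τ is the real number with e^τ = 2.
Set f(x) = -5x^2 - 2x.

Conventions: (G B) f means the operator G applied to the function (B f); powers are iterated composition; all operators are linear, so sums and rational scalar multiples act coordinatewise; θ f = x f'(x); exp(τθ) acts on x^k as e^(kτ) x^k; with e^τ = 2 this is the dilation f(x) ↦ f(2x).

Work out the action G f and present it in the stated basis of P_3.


exp(τθ) x^k = e^(kτ) x^k; with e^τ = 2 this sends x^k to 2^k x^k
x ↦ 2 x
x^2 ↦ 4 x^2
applying this coordinatewise to f: exp(τθ) f = -20x^2 - 4x

the result is g(x) = -20x^2 - 4x


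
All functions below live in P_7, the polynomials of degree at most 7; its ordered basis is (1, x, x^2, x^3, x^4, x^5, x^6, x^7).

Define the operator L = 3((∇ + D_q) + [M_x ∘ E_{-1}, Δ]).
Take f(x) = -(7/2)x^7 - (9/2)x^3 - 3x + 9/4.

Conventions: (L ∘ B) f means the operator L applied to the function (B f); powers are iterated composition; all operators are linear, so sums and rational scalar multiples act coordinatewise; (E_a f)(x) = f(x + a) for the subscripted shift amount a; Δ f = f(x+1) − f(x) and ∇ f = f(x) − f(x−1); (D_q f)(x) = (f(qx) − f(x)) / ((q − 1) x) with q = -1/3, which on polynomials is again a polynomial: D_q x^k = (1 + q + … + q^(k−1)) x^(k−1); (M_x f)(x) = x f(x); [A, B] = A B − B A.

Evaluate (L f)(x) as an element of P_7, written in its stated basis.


the image equals g(x) = (21/2)x^7 - (19775/243)x^6 + (441/2)x^5 - (735/2)x^4 + 381x^3 - (543/2)x^2 + 123x - 195/4

∇ f = -(49/2)x^6 + (147/2)x^5 - (245/2)x^4 + (245/2)x^3 - 87x^2 + 38x - 11
D_q f = -(3829/1458)x^6 - (7/2)x^2 - 3
(∇ + D_q) f = -(19775/729)x^6 + (147/2)x^5 - (245/2)x^4 + (245/2)x^3 - (181/2)x^2 + 38x - 14
Δ f = -(49/2)x^6 - (147/2)x^5 - (245/2)x^4 - (245/2)x^3 - 87x^2 - 38x - 11
E_{-1} Δ f = -(49/2)x^6 + (147/2)x^5 - (245/2)x^4 + (245/2)x^3 - 87x^2 + 38x - 11
M_x E_{-1} Δ f = -(49/2)x^7 + (147/2)x^6 - (245/2)x^5 + (245/2)x^4 - 87x^3 + 38x^2 - 11x
E_{-1} f = -(7/2)x^7 + (49/2)x^6 - (147/2)x^5 + (245/2)x^4 - 127x^3 + 87x^2 - 41x + 53/4
M_x E_{-1} f = -(7/2)x^8 + (49/2)x^7 - (147/2)x^6 + (245/2)x^5 - 127x^4 + 87x^3 - 41x^2 + (53/4)x
Δ (M_x ∘ E_{-1}) f = -28x^7 + (147/2)x^6 - (245/2)x^5 + (245/2)x^4 - (183/2)x^3 + 38x^2 - 14x + 9/4
[M_x ∘ E_{-1}, Δ] f = (7/2)x^7 + (9/2)x^3 + 3x - 9/4
((∇ + D_q) + [M_x ∘ E_{-1}, Δ]) f = (7/2)x^7 - (19775/729)x^6 + (147/2)x^5 - (245/2)x^4 + 127x^3 - (181/2)x^2 + 41x - 65/4
(3((∇ + D_q) + [M_x ∘ E_{-1}, Δ])) f = (21/2)x^7 - (19775/243)x^6 + (441/2)x^5 - (735/2)x^4 + 381x^3 - (543/2)x^2 + 123x - 195/4


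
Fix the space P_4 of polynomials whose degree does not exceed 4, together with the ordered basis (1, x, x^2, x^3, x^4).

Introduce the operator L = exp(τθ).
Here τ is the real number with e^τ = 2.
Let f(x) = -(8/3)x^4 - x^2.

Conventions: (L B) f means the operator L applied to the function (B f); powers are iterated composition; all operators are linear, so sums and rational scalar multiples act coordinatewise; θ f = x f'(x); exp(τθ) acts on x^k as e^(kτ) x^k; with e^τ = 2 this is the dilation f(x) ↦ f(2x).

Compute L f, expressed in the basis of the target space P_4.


exp(τθ) x^k = e^(kτ) x^k; with e^τ = 2 this sends x^k to 2^k x^k
x^2 ↦ 4 x^2
x^4 ↦ 16 x^4
applying this coordinatewise to f: exp(τθ) f = -(128/3)x^4 - 4x^2

the image equals g(x) = -(128/3)x^4 - 4x^2


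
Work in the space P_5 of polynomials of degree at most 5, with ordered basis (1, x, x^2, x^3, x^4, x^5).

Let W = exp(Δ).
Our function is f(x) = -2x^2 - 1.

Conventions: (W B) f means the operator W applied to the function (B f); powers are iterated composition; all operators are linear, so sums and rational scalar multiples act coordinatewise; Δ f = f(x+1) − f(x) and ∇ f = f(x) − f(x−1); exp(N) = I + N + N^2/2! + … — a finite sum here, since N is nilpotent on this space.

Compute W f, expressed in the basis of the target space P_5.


the result is g(x) = -2x^2 - 4x - 5

order-1 term: -4x - 2
order-2 term: -2
the series for exp(Δ) f terminates at order 2
exp(Δ) f = -2x^2 - 4x - 5


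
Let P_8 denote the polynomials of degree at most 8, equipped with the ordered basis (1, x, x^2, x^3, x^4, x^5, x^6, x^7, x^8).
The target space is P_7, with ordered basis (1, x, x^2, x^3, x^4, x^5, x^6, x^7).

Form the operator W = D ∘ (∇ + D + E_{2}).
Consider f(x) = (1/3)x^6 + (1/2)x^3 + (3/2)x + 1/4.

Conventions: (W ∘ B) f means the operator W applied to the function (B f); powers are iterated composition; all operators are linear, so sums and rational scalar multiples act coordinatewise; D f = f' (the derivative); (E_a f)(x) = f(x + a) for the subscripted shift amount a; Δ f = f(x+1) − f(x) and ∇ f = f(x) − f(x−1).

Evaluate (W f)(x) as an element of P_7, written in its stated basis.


∇ f = 2x^5 - 5x^4 + (20/3)x^3 - (7/2)x^2 + (1/2)x + 5/3
D f = 2x^5 + (3/2)x^2 + 3/2
E_{2} f = (1/3)x^6 + 4x^5 + 20x^4 + (323/6)x^3 + 83x^2 + (143/2)x + 343/12
(∇ + D + E_{2}) f = (1/3)x^6 + 8x^5 + 15x^4 + (121/2)x^3 + 81x^2 + 72x + 127/4
D (∇ + D + E_{2}) f = 2x^5 + 40x^4 + 60x^3 + (363/2)x^2 + 162x + 72

g(x) = 2x^5 + 40x^4 + 60x^3 + (363/2)x^2 + 162x + 72


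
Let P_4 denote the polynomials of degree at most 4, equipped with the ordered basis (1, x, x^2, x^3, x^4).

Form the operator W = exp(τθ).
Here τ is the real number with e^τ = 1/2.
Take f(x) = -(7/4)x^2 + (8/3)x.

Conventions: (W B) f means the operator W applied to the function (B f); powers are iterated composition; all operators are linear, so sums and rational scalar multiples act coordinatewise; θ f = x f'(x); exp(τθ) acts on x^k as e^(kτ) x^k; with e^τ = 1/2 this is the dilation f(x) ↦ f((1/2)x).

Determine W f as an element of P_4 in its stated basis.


exp(τθ) x^k = e^(kτ) x^k; with e^τ = 1/2 this sends x^k to (1/2)^k x^k
x ↦ 1/2 x
x^2 ↦ 1/4 x^2
applying this coordinatewise to f: exp(τθ) f = -(7/16)x^2 + (4/3)x

g(x) = -(7/16)x^2 + (4/3)x
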